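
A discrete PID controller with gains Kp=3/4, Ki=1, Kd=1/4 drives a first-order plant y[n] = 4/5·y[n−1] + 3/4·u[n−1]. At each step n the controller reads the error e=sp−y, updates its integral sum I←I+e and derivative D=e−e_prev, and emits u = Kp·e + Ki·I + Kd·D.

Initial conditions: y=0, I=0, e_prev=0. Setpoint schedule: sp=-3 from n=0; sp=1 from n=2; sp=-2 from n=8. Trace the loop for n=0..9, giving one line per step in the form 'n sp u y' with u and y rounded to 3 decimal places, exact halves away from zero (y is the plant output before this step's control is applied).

0 -3 -6.000 0.000
1 -3 0.750 -4.500
2 1 6.200 -3.038
3 1 -0.912 2.220
4 1 1.438 1.092
5 1 -0.656 1.952
6 1 0.372 1.070
7 1 -0.048 1.135
8 -2 -5.640 0.871
9 -2 0.982 -3.533

(exact arithmetic carried between steps; '≈' marks a value shown rounded to 6 d.p. or computed from one; I and e_prev carry over from the previous line; the table rounds u and y to 3 d.p., halves away from zero)
n=0: y=0, sp=-3, e=sp−y=-3; I=-3, D=e−e_prev=-3; u=3/4·(-3)+1·(-3)+1/4·(-3)=-6; next y=4/5·0+3/4·(-6)=-4.5
n=1: y=-4.5, sp=-3, e=sp−y=1.5; I=-1.5, D=e−e_prev=4.5; u=3/4·1.5+1·(-1.5)+1/4·4.5=0.75; next y=4/5·(-4.5)+3/4·0.75=-3.0375
n=2: y=-3.0375, sp=1, e=sp−y=4.0375; I=2.5375, D=e−e_prev=2.5375; u=3/4·4.0375+1·2.5375+1/4·2.5375=6.2; next y=4/5·(-3.0375)+3/4·6.2=2.22
n=3: y=2.22, sp=1, e=sp−y=-1.22; I=1.3175, D=e−e_prev=-5.2575; u=3/4·(-1.22)+1·1.3175+1/4·(-5.2575)=-0.911875; next y=4/5·2.22+3/4·(-0.911875)≈1.092094
n=4: y≈1.092094, sp=1, e=sp−y≈-0.092094; I≈1.225406, D=e−e_prev≈1.127906; u=3/4·(-0.092094)+1·1.225406+1/4·1.127906≈1.438313; next y=4/5·1.092094+3/4·1.438313≈1.952409
n=5: y≈1.952409, sp=1, e=sp−y≈-0.952409; I≈0.272997, D=e−e_prev≈-0.860316; u=3/4·(-0.952409)+1·0.272997+1/4·(-0.860316)≈-0.656389; next y=4/5·1.952409+3/4·(-0.656389)≈1.069636
n=6: y≈1.069636, sp=1, e=sp−y≈-0.069636; I≈0.203361, D=e−e_prev≈0.882774; u=3/4·(-0.069636)+1·0.203361+1/4·0.882774≈0.371828; next y=4/5·1.069636+3/4·0.371828≈1.134579
n=7: y≈1.134579, sp=1, e=sp−y≈-0.134579; I≈0.068782, D=e−e_prev≈-0.064944; u=3/4·(-0.134579)+1·0.068782+1/4·(-0.064944)≈-0.048389; next y=4/5·1.134579+3/4·(-0.048389)≈0.871372
n=8: y≈0.871372, sp=-2, e=sp−y≈-2.871372; I≈-2.802590, D=e−e_prev≈-2.736793; u=3/4·(-2.871372)+1·(-2.802590)+1/4·(-2.736793)≈-5.640317; next y=4/5·0.871372+3/4·(-5.640317)≈-3.533140
n=9: y≈-3.533140, sp=-2, e=sp−y≈1.533140; I≈-1.269450, D=e−e_prev≈4.404512; u=3/4·1.533140+1·(-1.269450)+1/4·4.404512≈0.981534; next y=4/5·(-3.533140)+3/4·0.981534≈-2.090362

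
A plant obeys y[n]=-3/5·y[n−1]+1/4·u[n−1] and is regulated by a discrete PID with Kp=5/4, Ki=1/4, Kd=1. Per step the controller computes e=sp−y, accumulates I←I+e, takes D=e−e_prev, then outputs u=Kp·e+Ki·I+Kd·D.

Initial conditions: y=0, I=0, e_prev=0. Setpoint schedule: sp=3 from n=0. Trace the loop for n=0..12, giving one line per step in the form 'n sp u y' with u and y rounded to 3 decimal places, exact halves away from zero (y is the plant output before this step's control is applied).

(exact arithmetic carried between steps; '≈' marks a value shown rounded to 6 d.p. or computed from one; I and e_prev carry over from the previous line; the table rounds u and y to 3 d.p., halves away from zero)
n=0: y=0, sp=3, e=sp−y=3; I=3, D=e−e_prev=3; u=5/4·3+1/4·3+1·3=7.5; next y=-3/5·0+1/4·7.5=1.875
n=1: y=1.875, sp=3, e=sp−y=1.125; I=4.125, D=e−e_prev=-1.875; u=5/4·1.125+1/4·4.125+1·(-1.875)=0.5625; next y=-3/5·1.875+1/4·0.5625=-0.984375
n=2: y=-0.984375, sp=3, e=sp−y=3.984375; I=8.109375, D=e−e_prev=2.859375; u=5/4·3.984375+1/4·8.109375+1·2.859375≈9.867188; next y=-3/5·(-0.984375)+1/4·9.867188≈3.057422
n=3: y≈3.057422, sp=3, e=sp−y≈-0.057422; I≈8.051953, D=e−e_prev≈-4.041797; u=5/4·(-0.057422)+1/4·8.051953+1·(-4.041797)≈-2.100586; next y=-3/5·3.057422+1/4·(-2.100586)≈-2.359600
n=4: y≈-2.359600, sp=3, e=sp−y≈5.359600; I≈13.411553, D=e−e_prev≈5.417021; u=5/4·5.359600+1/4·13.411553+1·5.417021≈15.469409; next y=-3/5·(-2.359600)+1/4·15.469409≈5.283112
n=5: y≈5.283112, sp=3, e=sp−y≈-2.283112; I≈11.128441, D=e−e_prev≈-7.642712; u=5/4·(-2.283112)+1/4·11.128441+1·(-7.642712)≈-7.714492; next y=-3/5·5.283112+1/4·(-7.714492)≈-5.098490
n=6: y≈-5.098490, sp=3, e=sp−y≈8.098490; I≈19.226931, D=e−e_prev≈10.381602; u=5/4·8.098490+1/4·19.226931+1·10.381602≈25.311448; next y=-3/5·(-5.098490)+1/4·25.311448≈9.386956
n=7: y≈9.386956, sp=3, e=sp−y≈-6.386956; I≈12.839975, D=e−e_prev≈-14.485446; u=5/4·(-6.386956)+1/4·12.839975+1·(-14.485446)≈-19.259147; next y=-3/5·9.386956+1/4·(-19.259147)≈-10.446960
n=8: y≈-10.446960, sp=3, e=sp−y≈13.446960; I≈26.286935, D=e−e_prev≈19.833916; u=5/4·13.446960+1/4·26.286935+1·19.833916≈43.214351; next y=-3/5·(-10.446960)+1/4·43.214351≈17.071764
n=9: y≈17.071764, sp=3, e=sp−y≈-14.071764; I≈12.215171, D=e−e_prev≈-27.518724; u=5/4·(-14.071764)+1/4·12.215171+1·(-27.518724)≈-42.054636; next y=-3/5·17.071764+1/4·(-42.054636)≈-20.756717
n=10: y≈-20.756717, sp=3, e=sp−y≈23.756717; I≈35.971889, D=e−e_prev≈37.828481; u=5/4·23.756717+1/4·35.971889+1·37.828481≈76.517350; next y=-3/5·(-20.756717)+1/4·76.517350≈31.583368
n=11: y≈31.583368, sp=3, e=sp−y≈-28.583368; I≈7.388521, D=e−e_prev≈-52.340086; u=5/4·(-28.583368)+1/4·7.388521+1·(-52.340086)≈-86.222165; next y=-3/5·31.583368+1/4·(-86.222165)≈-40.505562
n=12: y≈-40.505562, sp=3, e=sp−y≈43.505562; I≈50.894083, D=e−e_prev≈72.088930; u=5/4·43.505562+1/4·50.894083+1·72.088930≈139.194404; next y=-3/5·(-40.505562)+1/4·139.194404≈59.101938

0 3 7.500 0.000
1 3 0.563 1.875
2 3 9.867 -0.984
3 3 -2.101 3.057
4 3 15.469 -2.360
5 3 -7.714 5.283
6 3 25.311 -5.098
7 3 -19.259 9.387
8 3 43.214 -10.447
9 3 -42.055 17.072
10 3 76.517 -20.757
11 3 -86.222 31.583
12 3 139.194 -40.506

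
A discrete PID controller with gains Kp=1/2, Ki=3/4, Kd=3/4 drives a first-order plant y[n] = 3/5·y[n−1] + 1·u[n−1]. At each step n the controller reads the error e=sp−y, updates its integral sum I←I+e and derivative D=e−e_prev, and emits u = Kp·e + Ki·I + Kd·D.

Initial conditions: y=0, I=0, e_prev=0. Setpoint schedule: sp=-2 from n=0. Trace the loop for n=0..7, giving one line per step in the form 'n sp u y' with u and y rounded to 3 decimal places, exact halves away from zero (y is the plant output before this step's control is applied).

0 -2 -4.000 0.000
1 -2 4.000 -4.000
2 -2 -8.700 1.600
3 -2 11.480 -7.740
4 -2 -20.372 6.836
5 -2 30.146 -16.270
6 -2 -49.789 20.384
7 -2 76.799 -37.559

(exact arithmetic carried between steps; '≈' marks a value shown rounded to 6 d.p. or computed from one; I and e_prev carry over from the previous line; the table rounds u and y to 3 d.p., halves away from zero)
n=0: y=0, sp=-2, e=sp−y=-2; I=-2, D=e−e_prev=-2; u=1/2·(-2)+3/4·(-2)+3/4·(-2)=-4; next y=3/5·0+1·(-4)=-4
n=1: y=-4, sp=-2, e=sp−y=2; I=0, D=e−e_prev=4; u=1/2·2+3/4·0+3/4·4=4; next y=3/5·(-4)+1·4=1.6
n=2: y=1.6, sp=-2, e=sp−y=-3.6; I=-3.6, D=e−e_prev=-5.6; u=1/2·(-3.6)+3/4·(-3.6)+3/4·(-5.6)=-8.7; next y=3/5·1.6+1·(-8.7)=-7.74
n=3: y=-7.74, sp=-2, e=sp−y=5.74; I=2.14, D=e−e_prev=9.34; u=1/2·5.74+3/4·2.14+3/4·9.34=11.48; next y=3/5·(-7.74)+1·11.48=6.836
n=4: y=6.836, sp=-2, e=sp−y=-8.836; I=-6.696, D=e−e_prev=-14.576; u=1/2·(-8.836)+3/4·(-6.696)+3/4·(-14.576)=-20.372; next y=3/5·6.836+1·(-20.372)=-16.2704
n=5: y=-16.2704, sp=-2, e=sp−y=14.2704; I=7.5744, D=e−e_prev=23.1064; u=1/2·14.2704+3/4·7.5744+3/4·23.1064=30.1458; next y=3/5·(-16.2704)+1·30.1458=20.38356
n=6: y=20.38356, sp=-2, e=sp−y=-22.38356; I=-14.80916, D=e−e_prev=-36.65396; u=1/2·(-22.38356)+3/4·(-14.80916)+3/4·(-36.65396)=-49.78912; next y=3/5·20.38356+1·(-49.78912)=-37.558984
n=7: y=-37.558984, sp=-2, e=sp−y=35.558984; I=20.749824, D=e−e_prev=57.942544; u=1/2·35.558984+3/4·20.749824+3/4·57.942544=76.798768; next y=3/5·(-37.558984)+1·76.798768≈54.263378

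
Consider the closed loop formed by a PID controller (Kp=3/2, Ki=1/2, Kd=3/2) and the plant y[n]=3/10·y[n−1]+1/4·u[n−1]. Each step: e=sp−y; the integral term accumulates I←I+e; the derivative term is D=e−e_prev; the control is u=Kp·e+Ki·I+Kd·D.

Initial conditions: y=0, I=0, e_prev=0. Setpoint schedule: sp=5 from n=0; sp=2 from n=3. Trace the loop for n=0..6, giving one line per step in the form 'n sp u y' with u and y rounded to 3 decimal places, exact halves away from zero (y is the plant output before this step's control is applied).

(exact arithmetic carried between steps; '≈' marks a value shown rounded to 6 d.p. or computed from one; I and e_prev carry over from the previous line; the table rounds u and y to 3 d.p., halves away from zero)
n=0: y=0, sp=5, e=sp−y=5; I=5, D=e−e_prev=5; u=3/2·5+1/2·5+3/2·5=17.5; next y=3/10·0+1/4·17.5=4.375
n=1: y=4.375, sp=5, e=sp−y=0.625; I=5.625, D=e−e_prev=-4.375; u=3/2·0.625+1/2·5.625+3/2·(-4.375)=-2.8125; next y=3/10·4.375+1/4·(-2.8125)=0.609375
n=2: y=0.609375, sp=5, e=sp−y=4.390625; I=10.015625, D=e−e_prev=3.765625; u=3/2·4.390625+1/2·10.015625+3/2·3.765625≈17.242188; next y=3/10·0.609375+1/4·17.242188≈4.493359
n=3: y≈4.493359, sp=2, e=sp−y≈-2.493359; I≈7.522266, D=e−e_prev≈-6.883984; u=3/2·(-2.493359)+1/2·7.522266+3/2·(-6.883984)≈-10.304883; next y=3/10·4.493359+1/4·(-10.304883)≈-1.228213
n=4: y≈-1.228213, sp=2, e=sp−y≈3.228213; I≈10.750479, D=e−e_prev≈5.721572; u=3/2·3.228213+1/2·10.750479+3/2·5.721572≈18.799917; next y=3/10·(-1.228213)+1/4·18.799917≈4.331515
n=5: y≈4.331515, sp=2, e=sp−y≈-2.331515; I≈8.418963, D=e−e_prev≈-5.559728; u=3/2·(-2.331515)+1/2·8.418963+3/2·(-5.559728)≈-7.627384; next y=3/10·4.331515+1/4·(-7.627384)≈-0.607391
n=6: y≈-0.607391, sp=2, e=sp−y≈2.607391; I≈11.026354, D=e−e_prev≈4.938907; u=3/2·2.607391+1/2·11.026354+3/2·4.938907≈16.832624; next y=3/10·(-0.607391)+1/4·16.832624≈4.025939

0 5 17.500 0.000
1 5 -2.813 4.375
2 5 17.242 0.609
3 2 -10.305 4.493
4 2 18.800 -1.228
5 2 -7.627 4.332
6 2 16.833 -0.607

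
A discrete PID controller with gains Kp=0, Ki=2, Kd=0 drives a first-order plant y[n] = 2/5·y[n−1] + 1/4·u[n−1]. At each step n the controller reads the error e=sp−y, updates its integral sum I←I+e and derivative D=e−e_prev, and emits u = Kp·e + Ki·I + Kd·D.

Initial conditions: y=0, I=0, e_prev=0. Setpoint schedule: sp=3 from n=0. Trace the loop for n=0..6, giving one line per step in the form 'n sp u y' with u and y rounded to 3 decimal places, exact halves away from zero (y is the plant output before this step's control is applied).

0 3 6.000 0.000
1 3 9.000 1.500
2 3 9.300 2.850
3 3 8.370 3.465
4 3 7.413 3.479
5 3 6.924 3.245
6 3 6.866 3.029

(exact arithmetic carried between steps; '≈' marks a value shown rounded to 6 d.p. or computed from one; I and e_prev carry over from the previous line; the table rounds u and y to 3 d.p., halves away from zero)
n=0: y=0, sp=3, e=sp−y=3; I=3, D=e−e_prev=3; u=0·3+2·3+0·3=6; next y=2/5·0+1/4·6=1.5
n=1: y=1.5, sp=3, e=sp−y=1.5; I=4.5, D=e−e_prev=-1.5; u=0·1.5+2·4.5+0·(-1.5)=9; next y=2/5·1.5+1/4·9=2.85
n=2: y=2.85, sp=3, e=sp−y=0.15; I=4.65, D=e−e_prev=-1.35; u=0·0.15+2·4.65+0·(-1.35)=9.3; next y=2/5·2.85+1/4·9.3=3.465
n=3: y=3.465, sp=3, e=sp−y=-0.465; I=4.185, D=e−e_prev=-0.615; u=0·(-0.465)+2·4.185+0·(-0.615)=8.37; next y=2/5·3.465+1/4·8.37=3.4785
n=4: y=3.4785, sp=3, e=sp−y=-0.4785; I=3.7065, D=e−e_prev=-0.0135; u=0·(-0.4785)+2·3.7065+0·(-0.0135)=7.413; next y=2/5·3.4785+1/4·7.413=3.24465
n=5: y=3.24465, sp=3, e=sp−y=-0.24465; I=3.46185, D=e−e_prev=0.23385; u=0·(-0.24465)+2·3.46185+0·0.23385=6.9237; next y=2/5·3.24465+1/4·6.9237=3.028785
n=6: y=3.028785, sp=3, e=sp−y=-0.028785; I=3.433065, D=e−e_prev=0.215865; u=0·(-0.028785)+2·3.433065+0·0.215865=6.86613; next y=2/5·3.028785+1/4·6.86613≈2.928047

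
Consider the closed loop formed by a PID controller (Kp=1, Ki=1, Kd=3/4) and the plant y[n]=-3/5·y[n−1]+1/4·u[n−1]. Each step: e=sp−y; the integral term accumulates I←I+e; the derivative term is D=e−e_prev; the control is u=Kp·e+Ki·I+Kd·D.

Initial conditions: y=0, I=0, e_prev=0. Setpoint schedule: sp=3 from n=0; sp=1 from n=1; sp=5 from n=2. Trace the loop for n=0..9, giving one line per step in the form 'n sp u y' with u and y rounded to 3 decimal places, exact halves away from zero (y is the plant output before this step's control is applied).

0 3 8.250 0.000
1 1 -2.172 2.063
2 5 21.381 -1.780
3 5 -0.254 6.413
4 5 32.872 -3.912
5 5 -5.771 10.565
6 5 49.975 -7.782
7 5 -19.601 17.163
8 5 75.936 -15.198
9 5 -47.213 28.103

(exact arithmetic carried between steps; '≈' marks a value shown rounded to 6 d.p. or computed from one; I and e_prev carry over from the previous line; the table rounds u and y to 3 d.p., halves away from zero)
n=0: y=0, sp=3, e=sp−y=3; I=3, D=e−e_prev=3; u=1·3+1·3+3/4·3=8.25; next y=-3/5·0+1/4·8.25=2.0625
n=1: y=2.0625, sp=1, e=sp−y=-1.0625; I=1.9375, D=e−e_prev=-4.0625; u=1·(-1.0625)+1·1.9375+3/4·(-4.0625)=-2.171875; next y=-3/5·2.0625+1/4·(-2.171875)≈-1.780469
n=2: y≈-1.780469, sp=5, e=sp−y≈6.780469; I≈8.717969, D=e−e_prev≈7.842969; u=1·6.780469+1·8.717969+3/4·7.842969≈21.380664; next y=-3/5·(-1.780469)+1/4·21.380664≈6.413447
n=3: y≈6.413447, sp=5, e=sp−y≈-1.413447; I≈7.304521, D=e−e_prev≈-8.193916; u=1·(-1.413447)+1·7.304521+3/4·(-8.193916)≈-0.254363; next y=-3/5·6.413447+1/4·(-0.254363)≈-3.911659
n=4: y≈-3.911659, sp=5, e=sp−y≈8.911659; I≈16.216181, D=e−e_prev≈10.325106; u=1·8.911659+1·16.216181+3/4·10.325106≈32.871669; next y=-3/5·(-3.911659)+1/4·32.871669≈10.564913
n=5: y≈10.564913, sp=5, e=sp−y≈-5.564913; I≈10.651268, D=e−e_prev≈-14.476572; u=1·(-5.564913)+1·10.651268+3/4·(-14.476572)≈-5.771074; next y=-3/5·10.564913+1/4·(-5.771074)≈-7.781716
n=6: y≈-7.781716, sp=5, e=sp−y≈12.781716; I≈23.432984, D=e−e_prev≈18.346629; u=1·12.781716+1·23.432984+3/4·18.346629≈49.974672; next y=-3/5·(-7.781716)+1/4·49.974672≈17.162698
n=7: y≈17.162698, sp=5, e=sp−y≈-12.162698; I≈11.270286, D=e−e_prev≈-24.944414; u=1·(-12.162698)+1·11.270286+3/4·(-24.944414)≈-19.600722; next y=-3/5·17.162698+1/4·(-19.600722)≈-15.197799
n=8: y≈-15.197799, sp=5, e=sp−y≈20.197799; I≈31.468085, D=e−e_prev≈32.360497; u=1·20.197799+1·31.468085+3/4·32.360497≈75.936257; next y=-3/5·(-15.197799)+1/4·75.936257≈28.102744
n=9: y≈28.102744, sp=5, e=sp−y≈-23.102744; I≈8.365342, D=e−e_prev≈-43.300543; u=1·(-23.102744)+1·8.365342+3/4·(-43.300543)≈-47.212809; next y=-3/5·28.102744+1/4·(-47.212809)≈-28.664848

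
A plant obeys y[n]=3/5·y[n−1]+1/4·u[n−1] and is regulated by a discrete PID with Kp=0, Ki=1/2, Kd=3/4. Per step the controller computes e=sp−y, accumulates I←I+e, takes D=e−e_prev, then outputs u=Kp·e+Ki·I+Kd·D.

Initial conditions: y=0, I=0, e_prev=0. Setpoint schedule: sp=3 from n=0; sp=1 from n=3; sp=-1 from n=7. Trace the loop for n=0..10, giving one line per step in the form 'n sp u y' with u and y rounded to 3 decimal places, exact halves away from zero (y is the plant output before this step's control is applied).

0 3 3.750 0.000
1 3 1.828 0.938
2 3 3.460 1.020
3 1 1.440 1.477
4 1 3.333 1.246
5 1 2.619 1.581
6 1 2.551 1.603
7 -1 -0.229 1.600
8 -1 0.840 0.903
9 -1 -0.446 0.751
10 -1 -0.920 0.339

(exact arithmetic carried between steps; '≈' marks a value shown rounded to 6 d.p. or computed from one; I and e_prev carry over from the previous line; the table rounds u and y to 3 d.p., halves away from zero)
n=0: y=0, sp=3, e=sp−y=3; I=3, D=e−e_prev=3; u=0·3+1/2·3+3/4·3=3.75; next y=3/5·0+1/4·3.75=0.9375
n=1: y=0.9375, sp=3, e=sp−y=2.0625; I=5.0625, D=e−e_prev=-0.9375; u=0·2.0625+1/2·5.0625+3/4·(-0.9375)=1.828125; next y=3/5·0.9375+1/4·1.828125≈1.019531
n=2: y≈1.019531, sp=3, e=sp−y≈1.980469; I≈7.042969, D=e−e_prev≈-0.082031; u=0·1.980469+1/2·7.042969+3/4·(-0.082031)≈3.459961; next y=3/5·1.019531+1/4·3.459961≈1.476709
n=3: y≈1.476709, sp=1, e=sp−y≈-0.476709; I≈6.566260, D=e−e_prev≈-2.457178; u=0·(-0.476709)+1/2·6.566260+3/4·(-2.457178)≈1.440247; next y=3/5·1.476709+1/4·1.440247≈1.246087
n=4: y≈1.246087, sp=1, e=sp−y≈-0.246087; I≈6.320173, D=e−e_prev≈0.230622; u=0·(-0.246087)+1/2·6.320173+3/4·0.230622≈3.333053; next y=3/5·1.246087+1/4·3.333053≈1.580915
n=5: y≈1.580915, sp=1, e=sp−y≈-0.580915; I≈5.739257, D=e−e_prev≈-0.334828; u=0·(-0.580915)+1/2·5.739257+3/4·(-0.334828)≈2.618507; next y=3/5·1.580915+1/4·2.618507≈1.603176
n=6: y≈1.603176, sp=1, e=sp−y≈-0.603176; I≈5.136081, D=e−e_prev≈-0.022261; u=0·(-0.603176)+1/2·5.136081+3/4·(-0.022261)≈2.551345; next y=3/5·1.603176+1/4·2.551345≈1.599742
n=7: y≈1.599742, sp=-1, e=sp−y≈-2.599742; I≈2.536339, D=e−e_prev≈-1.996566; u=0·(-2.599742)+1/2·2.536339+3/4·(-1.996566)≈-0.229255; next y=3/5·1.599742+1/4·(-0.229255)≈0.902531
n=8: y≈0.902531, sp=-1, e=sp−y≈-1.902531; I≈0.633808, D=e−e_prev≈0.697210; u=0·(-1.902531)+1/2·0.633808+3/4·0.697210≈0.839812; next y=3/5·0.902531+1/4·0.839812≈0.751472
n=9: y≈0.751472, sp=-1, e=sp−y≈-1.751472; I≈-1.117664, D=e−e_prev≈0.151060; u=0·(-1.751472)+1/2·(-1.117664)+3/4·0.151060≈-0.445537; next y=3/5·0.751472+1/4·(-0.445537)≈0.339499
n=10: y≈0.339499, sp=-1, e=sp−y≈-1.339499; I≈-2.457163, D=e−e_prev≈0.411973; u=0·(-1.339499)+1/2·(-2.457163)+3/4·0.411973≈-0.919602; next y=3/5·0.339499+1/4·(-0.919602)≈-0.026201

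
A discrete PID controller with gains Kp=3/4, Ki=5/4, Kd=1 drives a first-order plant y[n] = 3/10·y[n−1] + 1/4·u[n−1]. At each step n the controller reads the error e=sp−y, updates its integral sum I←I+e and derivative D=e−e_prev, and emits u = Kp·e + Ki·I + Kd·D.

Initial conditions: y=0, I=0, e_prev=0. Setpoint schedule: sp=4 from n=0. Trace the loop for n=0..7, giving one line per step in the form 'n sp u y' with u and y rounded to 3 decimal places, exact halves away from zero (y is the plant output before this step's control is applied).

(exact arithmetic carried between steps; '≈' marks a value shown rounded to 6 d.p. or computed from one; I and e_prev carry over from the previous line; the table rounds u and y to 3 d.p., halves away from zero)
n=0: y=0, sp=4, e=sp−y=4; I=4, D=e−e_prev=4; u=3/4·4+5/4·4+1·4=12; next y=3/10·0+1/4·12=3
n=1: y=3, sp=4, e=sp−y=1; I=5, D=e−e_prev=-3; u=3/4·1+5/4·5+1·(-3)=4; next y=3/10·3+1/4·4=1.9
n=2: y=1.9, sp=4, e=sp−y=2.1; I=7.1, D=e−e_prev=1.1; u=3/4·2.1+5/4·7.1+1·1.1=11.55; next y=3/10·1.9+1/4·11.55=3.4575
n=3: y=3.4575, sp=4, e=sp−y=0.5425; I=7.6425, D=e−e_prev=-1.5575; u=3/4·0.5425+5/4·7.6425+1·(-1.5575)=8.4025; next y=3/10·3.4575+1/4·8.4025=3.137875
n=4: y=3.137875, sp=4, e=sp−y=0.862125; I=8.504625, D=e−e_prev=0.319625; u=3/4·0.862125+5/4·8.504625+1·0.319625=11.597; next y=3/10·3.137875+1/4·11.597≈3.840613
n=5: y≈3.840613, sp=4, e=sp−y≈0.159388; I≈8.664013, D=e−e_prev≈-0.702738; u=3/4·0.159388+5/4·8.664013+1·(-0.702738)≈10.246819; next y=3/10·3.840613+1/4·10.246819≈3.713888
n=6: y≈3.713888, sp=4, e=sp−y≈0.286112; I≈8.950124, D=e−e_prev≈0.126724; u=3/4·0.286112+5/4·8.950124+1·0.126724≈11.528963; next y=3/10·3.713888+1/4·11.528963≈3.996407
n=7: y≈3.996407, sp=4, e=sp−y≈0.003593; I≈8.953717, D=e−e_prev≈-0.282519; u=3/4·0.003593+5/4·8.953717+1·(-0.282519)≈10.912322; next y=3/10·3.996407+1/4·10.912322≈3.927003

0 4 12.000 0.000
1 4 4.000 3.000
2 4 11.550 1.900
3 4 8.403 3.458
4 4 11.597 3.138
5 4 10.247 3.841
6 4 11.529 3.714
7 4 10.912 3.996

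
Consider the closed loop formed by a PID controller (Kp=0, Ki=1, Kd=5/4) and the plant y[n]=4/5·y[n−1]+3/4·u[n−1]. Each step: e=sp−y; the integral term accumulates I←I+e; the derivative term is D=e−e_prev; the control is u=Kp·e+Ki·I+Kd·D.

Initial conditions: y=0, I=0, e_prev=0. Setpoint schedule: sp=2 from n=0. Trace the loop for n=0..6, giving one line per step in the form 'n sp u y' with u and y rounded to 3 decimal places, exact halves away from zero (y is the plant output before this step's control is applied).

(exact arithmetic carried between steps; '≈' marks a value shown rounded to 6 d.p. or computed from one; I and e_prev carry over from the previous line; the table rounds u and y to 3 d.p., halves away from zero)
n=0: y=0, sp=2, e=sp−y=2; I=2, D=e−e_prev=2; u=0·2+1·2+5/4·2=4.5; next y=4/5·0+3/4·4.5=3.375
n=1: y=3.375, sp=2, e=sp−y=-1.375; I=0.625, D=e−e_prev=-3.375; u=0·(-1.375)+1·0.625+5/4·(-3.375)=-3.59375; next y=4/5·3.375+3/4·(-3.59375)≈0.004688
n=2: y≈0.004688, sp=2, e=sp−y≈1.995313; I≈2.620313, D=e−e_prev≈3.370313; u=0·1.995313+1·2.620313+5/4·3.370313≈6.833203; next y=4/5·0.004688+3/4·6.833203≈5.128652
n=3: y≈5.128652, sp=2, e=sp−y≈-3.128652; I≈-0.508340, D=e−e_prev≈-5.123965; u=0·(-3.128652)+1·(-0.508340)+5/4·(-5.123965)≈-6.913296; next y=4/5·5.128652+3/4·(-6.913296)≈-1.082050
n=4: y≈-1.082050, sp=2, e=sp−y≈3.082050; I≈2.573710, D=e−e_prev≈6.210702; u=0·3.082050+1·2.573710+5/4·6.210702≈10.337088; next y=4/5·(-1.082050)+3/4·10.337088≈6.887176
n=5: y≈6.887176, sp=2, e=sp−y≈-4.887176; I≈-2.313466, D=e−e_prev≈-7.969226; u=0·(-4.887176)+1·(-2.313466)+5/4·(-7.969226)≈-12.274999; next y=4/5·6.887176+3/4·(-12.274999)≈-3.696508
n=6: y≈-3.696508, sp=2, e=sp−y≈5.696508; I≈3.383042, D=e−e_prev≈10.583684; u=0·5.696508+1·3.383042+5/4·10.583684≈16.612647; next y=4/5·(-3.696508)+3/4·16.612647≈9.502279

0 2 4.500 0.000
1 2 -3.594 3.375
2 2 6.833 0.005
3 2 -6.913 5.129
4 2 10.337 -1.082
5 2 -12.275 6.887
6 2 16.613 -3.697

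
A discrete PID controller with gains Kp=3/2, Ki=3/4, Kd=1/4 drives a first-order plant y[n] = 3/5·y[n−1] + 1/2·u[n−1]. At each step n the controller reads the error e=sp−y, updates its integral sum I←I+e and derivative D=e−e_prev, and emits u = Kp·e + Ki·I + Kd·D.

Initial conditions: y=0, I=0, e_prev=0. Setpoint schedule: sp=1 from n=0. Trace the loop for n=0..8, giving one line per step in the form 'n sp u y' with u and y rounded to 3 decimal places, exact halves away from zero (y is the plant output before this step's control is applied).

0 1 2.500 0.000
1 1 -0.125 1.250
2 1 1.406 0.688
3 1 0.430 1.116
4 1 1.029 0.884
5 1 0.656 1.045
6 1 0.887 0.955
7 1 0.744 1.017
8 1 0.833 0.982

(exact arithmetic carried between steps; '≈' marks a value shown rounded to 6 d.p. or computed from one; I and e_prev carry over from the previous line; the table rounds u and y to 3 d.p., halves away from zero)
n=0: y=0, sp=1, e=sp−y=1; I=1, D=e−e_prev=1; u=3/2·1+3/4·1+1/4·1=2.5; next y=3/5·0+1/2·2.5=1.25
n=1: y=1.25, sp=1, e=sp−y=-0.25; I=0.75, D=e−e_prev=-1.25; u=3/2·(-0.25)+3/4·0.75+1/4·(-1.25)=-0.125; next y=3/5·1.25+1/2·(-0.125)=0.6875
n=2: y=0.6875, sp=1, e=sp−y=0.3125; I=1.0625, D=e−e_prev=0.5625; u=3/2·0.3125+3/4·1.0625+1/4·0.5625=1.40625; next y=3/5·0.6875+1/2·1.40625=1.115625
n=3: y=1.115625, sp=1, e=sp−y=-0.115625; I=0.946875, D=e−e_prev=-0.428125; u=3/2·(-0.115625)+3/4·0.946875+1/4·(-0.428125)≈0.429688; next y=3/5·1.115625+1/2·0.429688≈0.884219
n=4: y≈0.884219, sp=1, e=sp−y≈0.115781; I≈1.062656, D=e−e_prev≈0.231406; u=3/2·0.115781+3/4·1.062656+1/4·0.231406≈1.028516; next y=3/5·0.884219+1/2·1.028516≈1.044789
n=5: y≈1.044789, sp=1, e=sp−y≈-0.044789; I≈1.017867, D=e−e_prev≈-0.160570; u=3/2·(-0.044789)+3/4·1.017867+1/4·(-0.160570)≈0.656074; next y=3/5·1.044789+1/2·0.656074≈0.954911
n=6: y≈0.954911, sp=1, e=sp−y≈0.045089; I≈1.062957, D=e−e_prev≈0.089879; u=3/2·0.045089+3/4·1.062957+1/4·0.089879≈0.887321; next y=3/5·0.954911+1/2·0.887321≈1.016607
n=7: y≈1.016607, sp=1, e=sp−y≈-0.016607; I≈1.046350, D=e−e_prev≈-0.061696; u=3/2·(-0.016607)+3/4·1.046350+1/4·(-0.061696)≈0.744428; next y=3/5·1.016607+1/2·0.744428≈0.982178
n=8: y≈0.982178, sp=1, e=sp−y≈0.017822; I≈1.064172, D=e−e_prev≈0.034429; u=3/2·0.017822+3/4·1.064172+1/4·0.034429≈0.833469; next y=3/5·0.982178+1/2·0.833469≈1.006041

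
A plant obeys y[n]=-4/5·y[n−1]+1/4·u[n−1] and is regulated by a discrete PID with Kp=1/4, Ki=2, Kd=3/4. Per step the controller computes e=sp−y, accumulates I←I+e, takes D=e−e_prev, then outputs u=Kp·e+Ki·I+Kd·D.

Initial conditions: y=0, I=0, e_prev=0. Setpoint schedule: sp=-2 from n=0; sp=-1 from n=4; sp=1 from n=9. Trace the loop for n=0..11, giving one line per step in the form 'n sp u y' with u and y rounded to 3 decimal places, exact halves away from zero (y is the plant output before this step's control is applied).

(exact arithmetic carried between steps; '≈' marks a value shown rounded to 6 d.p. or computed from one; I and e_prev carry over from the previous line; the table rounds u and y to 3 d.p., halves away from zero)
n=0: y=0, sp=-2, e=sp−y=-2; I=-2, D=e−e_prev=-2; u=1/4·(-2)+2·(-2)+3/4·(-2)=-6; next y=-4/5·0+1/4·(-6)=-1.5
n=1: y=-1.5, sp=-2, e=sp−y=-0.5; I=-2.5, D=e−e_prev=1.5; u=1/4·(-0.5)+2·(-2.5)+3/4·1.5=-4; next y=-4/5·(-1.5)+1/4·(-4)=0.2
n=2: y=0.2, sp=-2, e=sp−y=-2.2; I=-4.7, D=e−e_prev=-1.7; u=1/4·(-2.2)+2·(-4.7)+3/4·(-1.7)=-11.225; next y=-4/5·0.2+1/4·(-11.225)=-2.96625
n=3: y=-2.96625, sp=-2, e=sp−y=0.96625; I=-3.73375, D=e−e_prev=3.16625; u=1/4·0.96625+2·(-3.73375)+3/4·3.16625=-4.85125; next y=-4/5·(-2.96625)+1/4·(-4.85125)≈1.160188
n=4: y≈1.160188, sp=-1, e=sp−y≈-2.160188; I≈-5.893938, D=e−e_prev≈-3.126438; u=1/4·(-2.160188)+2·(-5.893938)+3/4·(-3.126438)≈-14.67275; next y=-4/5·1.160188+1/4·(-14.67275)≈-4.596338
n=5: y≈-4.596338, sp=-1, e=sp−y≈3.596338; I≈-2.2976, D=e−e_prev≈5.756525; u=1/4·3.596338+2·(-2.2976)+3/4·5.756525≈0.621278; next y=-4/5·(-4.596338)+1/4·0.621278≈3.832390
n=6: y≈3.832390, sp=-1, e=sp−y≈-4.832390; I≈-7.129990, D=e−e_prev≈-8.428727; u=1/4·(-4.832390)+2·(-7.129990)+3/4·(-8.428727)≈-21.789622; next y=-4/5·3.832390+1/4·(-21.789622)≈-8.513317
n=7: y≈-8.513317, sp=-1, e=sp−y≈7.513317; I≈0.383328, D=e−e_prev≈12.345707; u=1/4·7.513317+2·0.383328+3/4·12.345707≈11.904264; next y=-4/5·(-8.513317)+1/4·11.904264≈9.786720
n=8: y≈9.786720, sp=-1, e=sp−y≈-10.786720; I≈-10.403392, D=e−e_prev≈-18.300037; u=1/4·(-10.786720)+2·(-10.403392)+3/4·(-18.300037)≈-37.228492; next y=-4/5·9.786720+1/4·(-37.228492)≈-17.136499
n=9: y≈-17.136499, sp=1, e=sp−y≈18.136499; I≈7.733107, D=e−e_prev≈28.923218; u=1/4·18.136499+2·7.733107+3/4·28.923218≈41.692752; next y=-4/5·(-17.136499)+1/4·41.692752≈24.132387
n=10: y≈24.132387, sp=1, e=sp−y≈-23.132387; I≈-15.399280, D=e−e_prev≈-41.268886; u=1/4·(-23.132387)+2·(-15.399280)+3/4·(-41.268886)≈-67.533322; next y=-4/5·24.132387+1/4·(-67.533322)≈-36.189240
n=11: y≈-36.189240, sp=1, e=sp−y≈37.189240; I≈21.789960, D=e−e_prev≈60.321627; u=1/4·37.189240+2·21.789960+3/4·60.321627≈98.118449; next y=-4/5·(-36.189240)+1/4·98.118449≈53.481004

0 -2 -6.000 0.000
1 -2 -4.000 -1.500
2 -2 -11.225 0.200
3 -2 -4.851 -2.966
4 -1 -14.673 1.160
5 -1 0.621 -4.596
6 -1 -21.790 3.832
7 -1 11.904 -8.513
8 -1 -37.228 9.787
9 1 41.693 -17.136
10 1 -67.533 24.132
11 1 98.118 -36.189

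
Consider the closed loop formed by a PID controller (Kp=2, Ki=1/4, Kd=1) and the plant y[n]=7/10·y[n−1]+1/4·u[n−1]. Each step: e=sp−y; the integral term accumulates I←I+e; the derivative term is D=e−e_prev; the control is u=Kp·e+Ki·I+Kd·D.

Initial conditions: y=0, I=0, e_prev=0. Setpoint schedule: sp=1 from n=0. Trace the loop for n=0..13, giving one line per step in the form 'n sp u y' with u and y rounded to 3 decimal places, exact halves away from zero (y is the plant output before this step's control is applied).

0 1 3.250 0.000
1 1 -0.141 0.813
2 1 1.625 0.534
3 1 0.663 0.780
4 1 1.186 0.712
5 1 0.920 0.795
6 1 1.082 0.786
7 1 1.014 0.821
8 1 1.070 0.828
9 1 1.058 0.847
10 1 1.082 0.858
11 1 1.085 0.871
12 1 1.098 0.881
13 1 1.104 0.891

(exact arithmetic carried between steps; '≈' marks a value shown rounded to 6 d.p. or computed from one; I and e_prev carry over from the previous line; the table rounds u and y to 3 d.p., halves away from zero)
n=0: y=0, sp=1, e=sp−y=1; I=1, D=e−e_prev=1; u=2·1+1/4·1+1·1=3.25; next y=7/10·0+1/4·3.25=0.8125
n=1: y=0.8125, sp=1, e=sp−y=0.1875; I=1.1875, D=e−e_prev=-0.8125; u=2·0.1875+1/4·1.1875+1·(-0.8125)=-0.140625; next y=7/10·0.8125+1/4·(-0.140625)≈0.533594
n=2: y≈0.533594, sp=1, e=sp−y≈0.466406; I≈1.653906, D=e−e_prev≈0.278906; u=2·0.466406+1/4·1.653906+1·0.278906≈1.625195; next y=7/10·0.533594+1/4·1.625195≈0.779814
n=3: y≈0.779814, sp=1, e=sp−y≈0.220186; I≈1.874092, D=e−e_prev≈-0.246221; u=2·0.220186+1/4·1.874092+1·(-0.246221)≈0.662673; next y=7/10·0.779814+1/4·0.662673≈0.711538
n=4: y≈0.711538, sp=1, e=sp−y≈0.288462; I≈2.162553, D=e−e_prev≈0.068276; u=2·0.288462+1/4·2.162553+1·0.068276≈1.185837; next y=7/10·0.711538+1/4·1.185837≈0.794536
n=5: y≈0.794536, sp=1, e=sp−y≈0.205464; I≈2.368017, D=e−e_prev≈-0.082998; u=2·0.205464+1/4·2.368017+1·(-0.082998)≈0.919934; next y=7/10·0.794536+1/4·0.919934≈0.786159
n=6: y≈0.786159, sp=1, e=sp−y≈0.213841; I≈2.581858, D=e−e_prev≈0.008377; u=2·0.213841+1/4·2.581858+1·0.008377≈1.081524; next y=7/10·0.786159+1/4·1.081524≈0.820692
n=7: y≈0.820692, sp=1, e=sp−y≈0.179308; I≈2.761166, D=e−e_prev≈-0.034533; u=2·0.179308+1/4·2.761166+1·(-0.034533)≈1.014374; next y=7/10·0.820692+1/4·1.014374≈0.828078
n=8: y≈0.828078, sp=1, e=sp−y≈0.171922; I≈2.933088, D=e−e_prev≈-0.007386; u=2·0.171922+1/4·2.933088+1·(-0.007386)≈1.069730; next y=7/10·0.828078+1/4·1.069730≈0.847087
n=9: y≈0.847087, sp=1, e=sp−y≈0.152913; I≈3.086001, D=e−e_prev≈-0.019009; u=2·0.152913+1/4·3.086001+1·(-0.019009)≈1.058317; next y=7/10·0.847087+1/4·1.058317≈0.857540
n=10: y≈0.857540, sp=1, e=sp−y≈0.142460; I≈3.228461, D=e−e_prev≈-0.010453; u=2·0.142460+1/4·3.228461+1·(-0.010453)≈1.081582; next y=7/10·0.857540+1/4·1.081582≈0.870674
n=11: y≈0.870674, sp=1, e=sp−y≈0.129326; I≈3.357787, D=e−e_prev≈-0.013133; u=2·0.129326+1/4·3.357787+1·(-0.013133)≈1.084966; next y=7/10·0.870674+1/4·1.084966≈0.880713
n=12: y≈0.880713, sp=1, e=sp−y≈0.119287; I≈3.477074, D=e−e_prev≈-0.010039; u=2·0.119287+1/4·3.477074+1·(-0.010039)≈1.097803; next y=7/10·0.880713+1/4·1.097803≈0.890950
n=13: y≈0.890950, sp=1, e=sp−y≈0.109050; I≈3.586124, D=e−e_prev≈-0.010237; u=2·0.109050+1/4·3.586124+1·(-0.010237)≈1.104394; next y=7/10·0.890950+1/4·1.104394≈0.899764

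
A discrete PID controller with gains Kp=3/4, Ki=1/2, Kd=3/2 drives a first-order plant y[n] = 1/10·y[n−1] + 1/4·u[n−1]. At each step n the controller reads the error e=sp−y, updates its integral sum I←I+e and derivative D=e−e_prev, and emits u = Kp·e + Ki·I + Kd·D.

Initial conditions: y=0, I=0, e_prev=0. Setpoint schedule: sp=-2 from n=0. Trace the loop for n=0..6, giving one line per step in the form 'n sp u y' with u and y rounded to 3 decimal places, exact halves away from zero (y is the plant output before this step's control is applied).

0 -2 -5.500 0.000
1 -2 0.281 -1.375
2 -2 -5.690 -0.067
3 -2 -0.949 -1.429
4 -2 -6.163 -0.380
5 -2 -2.103 -1.579
6 -2 -6.573 -0.684

(exact arithmetic carried between steps; '≈' marks a value shown rounded to 6 d.p. or computed from one; I and e_prev carry over from the previous line; the table rounds u and y to 3 d.p., halves away from zero)
n=0: y=0, sp=-2, e=sp−y=-2; I=-2, D=e−e_prev=-2; u=3/4·(-2)+1/2·(-2)+3/2·(-2)=-5.5; next y=1/10·0+1/4·(-5.5)=-1.375
n=1: y=-1.375, sp=-2, e=sp−y=-0.625; I=-2.625, D=e−e_prev=1.375; u=3/4·(-0.625)+1/2·(-2.625)+3/2·1.375=0.28125; next y=1/10·(-1.375)+1/4·0.28125≈-0.067188
n=2: y≈-0.067188, sp=-2, e=sp−y≈-1.932813; I≈-4.557813, D=e−e_prev≈-1.307813; u=3/4·(-1.932813)+1/2·(-4.557813)+3/2·(-1.307813)≈-5.690234; next y=1/10·(-0.067188)+1/4·(-5.690234)≈-1.429277
n=3: y≈-1.429277, sp=-2, e=sp−y≈-0.570723; I≈-5.128535, D=e−e_prev≈1.362090; u=3/4·(-0.570723)+1/2·(-5.128535)+3/2·1.362090≈-0.949175; next y=1/10·(-1.429277)+1/4·(-0.949175)≈-0.380221
n=4: y≈-0.380221, sp=-2, e=sp−y≈-1.619779; I≈-6.748314, D=e−e_prev≈-1.049056; u=3/4·(-1.619779)+1/2·(-6.748314)+3/2·(-1.049056)≈-6.162575; next y=1/10·(-0.380221)+1/4·(-6.162575)≈-1.578666
n=5: y≈-1.578666, sp=-2, e=sp−y≈-0.421334; I≈-7.169648, D=e−e_prev≈1.198444; u=3/4·(-0.421334)+1/2·(-7.169648)+3/2·1.198444≈-2.103158; next y=1/10·(-1.578666)+1/4·(-2.103158)≈-0.683656
n=6: y≈-0.683656, sp=-2, e=sp−y≈-1.316344; I≈-8.485992, D=e−e_prev≈-0.895010; u=3/4·(-1.316344)+1/2·(-8.485992)+3/2·(-0.895010)≈-6.572768; next y=1/10·(-0.683656)+1/4·(-6.572768)≈-1.711558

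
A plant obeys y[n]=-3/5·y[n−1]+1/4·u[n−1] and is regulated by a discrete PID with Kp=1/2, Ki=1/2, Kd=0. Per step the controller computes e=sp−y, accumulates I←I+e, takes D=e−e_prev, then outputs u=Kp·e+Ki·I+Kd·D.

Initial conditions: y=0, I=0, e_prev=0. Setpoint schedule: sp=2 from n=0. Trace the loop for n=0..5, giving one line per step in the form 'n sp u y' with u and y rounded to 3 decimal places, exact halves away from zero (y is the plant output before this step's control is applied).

0 2 2.000 0.000
1 2 2.500 0.500
2 2 3.425 0.325
3 2 3.926 0.661
4 2 4.672 0.585
5 2 5.147 0.817

(exact arithmetic carried between steps; '≈' marks a value shown rounded to 6 d.p. or computed from one; I and e_prev carry over from the previous line; the table rounds u and y to 3 d.p., halves away from zero)
n=0: y=0, sp=2, e=sp−y=2; I=2, D=e−e_prev=2; u=1/2·2+1/2·2+0·2=2; next y=-3/5·0+1/4·2=0.5
n=1: y=0.5, sp=2, e=sp−y=1.5; I=3.5, D=e−e_prev=-0.5; u=1/2·1.5+1/2·3.5+0·(-0.5)=2.5; next y=-3/5·0.5+1/4·2.5=0.325
n=2: y=0.325, sp=2, e=sp−y=1.675; I=5.175, D=e−e_prev=0.175; u=1/2·1.675+1/2·5.175+0·0.175=3.425; next y=-3/5·0.325+1/4·3.425=0.66125
n=3: y=0.66125, sp=2, e=sp−y=1.33875; I=6.51375, D=e−e_prev=-0.33625; u=1/2·1.33875+1/2·6.51375+0·(-0.33625)=3.92625; next y=-3/5·0.66125+1/4·3.92625≈0.584813
n=4: y≈0.584813, sp=2, e=sp−y≈1.415188; I≈7.928938, D=e−e_prev≈0.076438; u=1/2·1.415188+1/2·7.928938+0·0.076438≈4.672063; next y=-3/5·0.584813+1/4·4.672063≈0.817128
n=5: y≈0.817128, sp=2, e=sp−y≈1.182872; I≈9.111809, D=e−e_prev≈-0.232316; u=1/2·1.182872+1/2·9.111809+0·(-0.232316)≈5.147341; next y=-3/5·0.817128+1/4·5.147341≈0.796558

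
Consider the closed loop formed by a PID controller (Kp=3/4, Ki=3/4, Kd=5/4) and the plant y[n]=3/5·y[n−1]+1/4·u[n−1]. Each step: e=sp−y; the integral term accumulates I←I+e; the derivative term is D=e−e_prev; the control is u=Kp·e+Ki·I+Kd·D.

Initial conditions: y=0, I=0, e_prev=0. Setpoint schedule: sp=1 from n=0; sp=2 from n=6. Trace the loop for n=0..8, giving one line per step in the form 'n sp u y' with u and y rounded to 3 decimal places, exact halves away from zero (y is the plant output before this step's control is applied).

0 1 2.750 0.000
1 1 0.359 0.688
2 1 1.962 0.502
3 1 1.308 0.792
4 1 1.798 0.802
5 1 1.605 0.931
6 2 4.488 0.960
7 2 2.025 1.698
8 2 3.650 1.525

(exact arithmetic carried between steps; '≈' marks a value shown rounded to 6 d.p. or computed from one; I and e_prev carry over from the previous line; the table rounds u and y to 3 d.p., halves away from zero)
n=0: y=0, sp=1, e=sp−y=1; I=1, D=e−e_prev=1; u=3/4·1+3/4·1+5/4·1=2.75; next y=3/5·0+1/4·2.75=0.6875
n=1: y=0.6875, sp=1, e=sp−y=0.3125; I=1.3125, D=e−e_prev=-0.6875; u=3/4·0.3125+3/4·1.3125+5/4·(-0.6875)=0.359375; next y=3/5·0.6875+1/4·0.359375≈0.502344
n=2: y≈0.502344, sp=1, e=sp−y≈0.497656; I≈1.810156, D=e−e_prev≈0.185156; u=3/4·0.497656+3/4·1.810156+5/4·0.185156≈1.962305; next y=3/5·0.502344+1/4·1.962305≈0.791982
n=3: y≈0.791982, sp=1, e=sp−y≈0.208018; I≈2.018174, D=e−e_prev≈-0.289639; u=3/4·0.208018+3/4·2.018174+5/4·(-0.289639)≈1.307595; next y=3/5·0.791982+1/4·1.307595≈0.802088
n=4: y≈0.802088, sp=1, e=sp−y≈0.197912; I≈2.216086, D=e−e_prev≈-0.010106; u=3/4·0.197912+3/4·2.216086+5/4·(-0.010106)≈1.797866; next y=3/5·0.802088+1/4·1.797866≈0.930719
n=5: y≈0.930719, sp=1, e=sp−y≈0.069281; I≈2.285366, D=e−e_prev≈-0.128631; u=3/4·0.069281+3/4·2.285366+5/4·(-0.128631)≈1.605196; next y=3/5·0.930719+1/4·1.605196≈0.959731
n=6: y≈0.959731, sp=2, e=sp−y≈1.040269; I≈3.325636, D=e−e_prev≈0.970989; u=3/4·1.040269+3/4·3.325636+5/4·0.970989≈4.488164; next y=3/5·0.959731+1/4·4.488164≈1.697880
n=7: y≈1.697880, sp=2, e=sp−y≈0.302120; I≈3.627756, D=e−e_prev≈-0.738149; u=3/4·0.302120+3/4·3.627756+5/4·(-0.738149)≈2.024721; next y=3/5·1.697880+1/4·2.024721≈1.524908
n=8: y≈1.524908, sp=2, e=sp−y≈0.475092; I≈4.102848, D=e−e_prev≈0.172971; u=3/4·0.475092+3/4·4.102848+5/4·0.172971≈3.649669; next y=3/5·1.524908+1/4·3.649669≈1.827362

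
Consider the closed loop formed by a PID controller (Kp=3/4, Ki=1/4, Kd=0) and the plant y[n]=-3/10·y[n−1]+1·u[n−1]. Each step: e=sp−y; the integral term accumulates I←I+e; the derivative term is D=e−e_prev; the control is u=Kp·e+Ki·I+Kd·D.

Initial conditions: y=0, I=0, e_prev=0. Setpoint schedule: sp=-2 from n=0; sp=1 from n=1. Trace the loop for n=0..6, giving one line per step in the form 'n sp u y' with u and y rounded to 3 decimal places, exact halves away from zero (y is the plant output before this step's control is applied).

(exact arithmetic carried between steps; '≈' marks a value shown rounded to 6 d.p. or computed from one; I and e_prev carry over from the previous line; the table rounds u and y to 3 d.p., halves away from zero)
n=0: y=0, sp=-2, e=sp−y=-2; I=-2, D=e−e_prev=-2; u=3/4·(-2)+1/4·(-2)+0·(-2)=-2; next y=-3/10·0+1·(-2)=-2
n=1: y=-2, sp=1, e=sp−y=3; I=1, D=e−e_prev=5; u=3/4·3+1/4·1+0·5=2.5; next y=-3/10·(-2)+1·2.5=3.1
n=2: y=3.1, sp=1, e=sp−y=-2.1; I=-1.1, D=e−e_prev=-5.1; u=3/4·(-2.1)+1/4·(-1.1)+0·(-5.1)=-1.85; next y=-3/10·3.1+1·(-1.85)=-2.78
n=3: y=-2.78, sp=1, e=sp−y=3.78; I=2.68, D=e−e_prev=5.88; u=3/4·3.78+1/4·2.68+0·5.88=3.505; next y=-3/10·(-2.78)+1·3.505=4.339
n=4: y=4.339, sp=1, e=sp−y=-3.339; I=-0.659, D=e−e_prev=-7.119; u=3/4·(-3.339)+1/4·(-0.659)+0·(-7.119)=-2.669; next y=-3/10·4.339+1·(-2.669)=-3.9707
n=5: y=-3.9707, sp=1, e=sp−y=4.9707; I=4.3117, D=e−e_prev=8.3097; u=3/4·4.9707+1/4·4.3117+0·8.3097=4.80595; next y=-3/10·(-3.9707)+1·4.80595=5.99716
n=6: y=5.99716, sp=1, e=sp−y=-4.99716; I=-0.68546, D=e−e_prev=-9.96786; u=3/4·(-4.99716)+1/4·(-0.68546)+0·(-9.96786)=-3.919235; next y=-3/10·5.99716+1·(-3.919235)=-5.718383

0 -2 -2.000 0.000
1 1 2.500 -2.000
2 1 -1.850 3.100
3 1 3.505 -2.780
4 1 -2.669 4.339
5 1 4.806 -3.971
6 1 -3.919 5.997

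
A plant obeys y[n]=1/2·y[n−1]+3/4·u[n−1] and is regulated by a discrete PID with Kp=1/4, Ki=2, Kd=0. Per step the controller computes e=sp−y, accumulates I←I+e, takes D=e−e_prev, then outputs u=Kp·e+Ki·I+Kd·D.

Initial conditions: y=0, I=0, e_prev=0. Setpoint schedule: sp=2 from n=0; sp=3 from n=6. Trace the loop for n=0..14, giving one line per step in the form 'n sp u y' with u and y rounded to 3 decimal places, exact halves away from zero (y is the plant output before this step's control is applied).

(exact arithmetic carried between steps; '≈' marks a value shown rounded to 6 d.p. or computed from one; I and e_prev carry over from the previous line; the table rounds u and y to 3 d.p., halves away from zero)
n=0: y=0, sp=2, e=sp−y=2; I=2, D=e−e_prev=2; u=1/4·2+2·2+0·2=4.5; next y=1/2·0+3/4·4.5=3.375
n=1: y=3.375, sp=2, e=sp−y=-1.375; I=0.625, D=e−e_prev=-3.375; u=1/4·(-1.375)+2·0.625+0·(-3.375)=0.90625; next y=1/2·3.375+3/4·0.90625≈2.367188
n=2: y≈2.367188, sp=2, e=sp−y≈-0.367188; I≈0.257813, D=e−e_prev≈1.007813; u=1/4·(-0.367188)+2·0.257813+0·1.007813≈0.423828; next y=1/2·2.367188+3/4·0.423828≈1.501465
n=3: y≈1.501465, sp=2, e=sp−y≈0.498535; I≈0.756348, D=e−e_prev≈0.865723; u=1/4·0.498535+2·0.756348+0·0.865723≈1.637329; next y=1/2·1.501465+3/4·1.637329≈1.978729
n=4: y≈1.978729, sp=2, e=sp−y≈0.021271; I≈0.777618, D=e−e_prev≈-0.477264; u=1/4·0.021271+2·0.777618+0·(-0.477264)≈1.560555; next y=1/2·1.978729+3/4·1.560555≈2.159781
n=5: y≈2.159781, sp=2, e=sp−y≈-0.159781; I≈0.617838, D=e−e_prev≈-0.181051; u=1/4·(-0.159781)+2·0.617838+0·(-0.181051)≈1.195731; next y=1/2·2.159781+3/4·1.195731≈1.976688
n=6: y≈1.976688, sp=3, e=sp−y≈1.023312; I≈1.641150, D=e−e_prev≈1.183092; u=1/4·1.023312+2·1.641150+0·1.183092≈3.538127; next y=1/2·1.976688+3/4·3.538127≈3.641940
n=7: y≈3.641940, sp=3, e=sp−y≈-0.641940; I≈0.999210, D=e−e_prev≈-1.665251; u=1/4·(-0.641940)+2·0.999210+0·(-1.665251)≈1.837935; next y=1/2·3.641940+3/4·1.837935≈3.199421
n=8: y≈3.199421, sp=3, e=sp−y≈-0.199421; I≈0.799789, D=e−e_prev≈0.442518; u=1/4·(-0.199421)+2·0.799789+0·0.442518≈1.549722; next y=1/2·3.199421+3/4·1.549722≈2.762002
n=9: y≈2.762002, sp=3, e=sp−y≈0.237998; I≈1.037786, D=e−e_prev≈0.437419; u=1/4·0.237998+2·1.037786+0·0.437419≈2.135072; next y=1/2·2.762002+3/4·2.135072≈2.982305
n=10: y≈2.982305, sp=3, e=sp−y≈0.017695; I≈1.055481, D=e−e_prev≈-0.220303; u=1/4·0.017695+2·1.055481+0·(-0.220303)≈2.115386; next y=1/2·2.982305+3/4·2.115386≈3.077692
n=11: y≈3.077692, sp=3, e=sp−y≈-0.077692; I≈0.977789, D=e−e_prev≈-0.095387; u=1/4·(-0.077692)+2·0.977789+0·(-0.095387)≈1.936155; next y=1/2·3.077692+3/4·1.936155≈2.990962
n=12: y≈2.990962, sp=3, e=sp−y≈0.009038; I≈0.986827, D=e−e_prev≈0.086730; u=1/4·0.009038+2·0.986827+0·0.086730≈1.975913; next y=1/2·2.990962+3/4·1.975913≈2.977416
n=13: y≈2.977416, sp=3, e=sp−y≈0.022584; I≈1.009411, D=e−e_prev≈0.013546; u=1/4·0.022584+2·1.009411+0·0.013546≈2.024468; next y=1/2·2.977416+3/4·2.024468≈3.007059
n=14: y≈3.007059, sp=3, e=sp−y≈-0.007059; I≈1.002352, D=e−e_prev≈-0.029643; u=1/4·(-0.007059)+2·1.002352+0·(-0.029643)≈2.002939; next y=1/2·3.007059+3/4·2.002939≈3.005734

0 2 4.500 0.000
1 2 0.906 3.375
2 2 0.424 2.367
3 2 1.637 1.501
4 2 1.561 1.979
5 2 1.196 2.160
6 3 3.538 1.977
7 3 1.838 3.642
8 3 1.550 3.199
9 3 2.135 2.762
10 3 2.115 2.982
11 3 1.936 3.078
12 3 1.976 2.991
13 3 2.024 2.977
14 3 2.003 3.007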